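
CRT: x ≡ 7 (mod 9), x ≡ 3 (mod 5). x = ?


M = 9*5 = 45
M1 = M/9 = 5, M2 = M/5 = 9
M1^(-1) mod 9 = 2, M2^(-1) mod 5 = 4
x = 7*5*2 + 3*9*4 = 178
178 mod 45 = 43
Check: 43 mod 9 = 7 ✓, 43 mod 5 = 3 ✓

x ≡ 43 (mod 45)


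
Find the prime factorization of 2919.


2919 / 3 = 973
973 / 7 = 139
139 / 139 = 1
2919 = 3 × 7 × 139


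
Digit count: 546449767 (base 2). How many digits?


546449767 in base 2 = 100000100100100010100101100111
Number of digits = 30

30 digits (base 2)


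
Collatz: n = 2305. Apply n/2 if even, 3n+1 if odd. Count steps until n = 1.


2305 → 6916 → 3458 → 1729 → 5188 → 2594 → 1297 → 3892 → 1946 → 973 → 2920 → 1460 → 730 → 365 → 1096 → 548 → 274 → 137 → 412 → 206 → 103 → 310 → 155 → 466 → 233 → 700 → 350 → 175 → 526 → 263 → 790 → 395 → 1186 → 593 → 1780 → 890 → 445 → 1336 → 668 → 334 → 167 → 502 → 251 → 754 → 377 → 1132 → 566 → 283 → 850 → 425 → 1276 → 638 → 319 → 958 → 479 → 1438 → 719 → 2158 → 1079 → 3238 → 1619 → 4858 → 2429 → 7288 → 3644 → 1822 → 911 → 2734 → 1367 → 4102 → 2051 → 6154 → 3077 → 9232 → 4616 → 2308 → 1154 → 577 → 1732 → 866 → 433 → 1300 → 650 → 325 → 976 → 488 → 244 → 122 → 61 → 184 → 92 → 46 → 23 → 70 → 35 → 106 → 53 → 160 → 80 → 40 → 20 → 10 → 5 → 16 → 8 → 4 → 2 → 1
Total steps = 107

107 steps


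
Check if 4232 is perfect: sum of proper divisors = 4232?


Proper divisors of 4232: 1, 2, 4, 8, 23, 46, 92, 184, 529, 1058, 2116
Sum = 1 + 2 + 4 + 8 + 23 + 46 + 92 + 184 + 529 + 1058 + 2116 = 4063

No, 4232 is not perfect (4063 ≠ 4232)


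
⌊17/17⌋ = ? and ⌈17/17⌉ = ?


17/17 = 1.0000
floor = 1
ceil = 1

floor = 1, ceil = 1


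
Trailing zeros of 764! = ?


floor(764/5) = 152
floor(764/25) = 30
floor(764/125) = 6
floor(764/625) = 1
Total = 189

189 trailing zeros


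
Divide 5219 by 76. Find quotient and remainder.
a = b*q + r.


5219 = 76 * 68 + 51
Check: 5168 + 51 = 5219

q = 68, r = 51


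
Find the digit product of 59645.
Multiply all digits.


5 × 9 × 6 × 4 × 5 = 5400


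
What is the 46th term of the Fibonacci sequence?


Sequence: 1, 1, 2, 3, 5, 8, 13, 21, 34, 55, 89, 144, 233, 377, 610, 987, 1597, 2584, 4181, 6765, 10946, 17711, 28657, 46368, 75025, 121393, 196418, 317811, 514229, 832040, 1346269, 2178309, 3524578, 5702887, 9227465, 14930352, 24157817, 39088169, 63245986, 102334155, 165580141, 267914296, 433494437, 701408733, 1134903170, 1836311903
F(46) = 1836311903


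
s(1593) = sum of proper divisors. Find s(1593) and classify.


Proper divisors: 1, 3, 9, 27, 59, 177, 531
Sum = 1 + 3 + 9 + 27 + 59 + 177 + 531 = 807
807 < 1593 → deficient

s(1593) = 807 (deficient)


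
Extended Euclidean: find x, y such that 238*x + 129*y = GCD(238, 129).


Tabular extended Euclidean (each row: r = 238*s + 129*t):
r=238, s=1, t=0
r=129, s=0, t=1
q=1: r=109, s=1, t=-1   [238*(1) + 129*(-1) = 109]
q=1: r=20, s=-1, t=2   [238*(-1) + 129*(2) = 20]
q=5: r=9, s=6, t=-11   [238*(6) + 129*(-11) = 9]
q=2: r=2, s=-13, t=24   [238*(-13) + 129*(24) = 2]
q=4: r=1, s=58, t=-107   [238*(58) + 129*(-107) = 1]
q=2: r=0, s=-129, t=238   [238*(-129) + 129*(238) = 0]
GCD = 1; from the row with r=1: x=58, y=-107
Check: 238*(58) + 129*(-107) = 13804 - 13803 = 1

GCD = 1, x = 58, y = -107


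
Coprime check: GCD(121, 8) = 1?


Euclidean algorithm:
121 = 15 * 8 + 1
8 = 8 * 1 + 0
GCD(121, 8) = 1

Yes, coprime (GCD = 1)


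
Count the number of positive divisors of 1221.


1221 = 3^1 × 11^1 × 37^1
d(1221) = (1+1) × (1+1) × (1+1) = 8

8 divisors


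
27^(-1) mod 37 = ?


Use the extended Euclidean algorithm on (37, 27); each row r = 37*s + 27*t:
r=37, s=1, t=0
r=27, s=0, t=1
q=1: r=10, s=1, t=-1   [37*(1) + 27*(-1) = 10]
q=2: r=7, s=-2, t=3   [37*(-2) + 27*(3) = 7]
q=1: r=3, s=3, t=-4   [37*(3) + 27*(-4) = 3]
q=2: r=1, s=-8, t=11   [37*(-8) + 27*(11) = 1]
q=3: r=0, s=27, t=-37   [37*(27) + 27*(-37) = 0]
GCD = 1 with t = 11, so 27*(11) ≡ 1 (mod 37)
Inverse = 11 mod 37 = 11
Check: 27 * 11 = 297 ≡ 1 (mod 37)

27^(-1) ≡ 11 (mod 37)


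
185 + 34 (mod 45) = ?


185 + 34 = 219
219 mod 45 = 39


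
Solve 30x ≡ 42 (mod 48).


GCD(30, 48) = 6 divides 42
Divide: 5x ≡ 7 (mod 8)
x ≡ 3 (mod 8)


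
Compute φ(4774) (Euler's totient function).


4774 = 2 × 7 × 11 × 31
Prime factors: 2, 7, 11, 31
φ(4774) = 4774 × (1-1/2) × (1-1/7) × (1-1/11) × (1-1/31)
= 4774 × 1/2 × 6/7 × 10/11 × 30/31 = 1800

φ(4774) = 1800


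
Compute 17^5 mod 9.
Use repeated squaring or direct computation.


17^1 mod 9 = 8
17^2 mod 9 = 1
17^3 mod 9 = 8
17^4 mod 9 = 1
17^5 mod 9 = 8


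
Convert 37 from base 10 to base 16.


37 (base 10) = 37 (decimal)
37 (decimal) = 25 (base 16)


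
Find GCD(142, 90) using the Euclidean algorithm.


142 = 1 * 90 + 52
90 = 1 * 52 + 38
52 = 1 * 38 + 14
38 = 2 * 14 + 10
14 = 1 * 10 + 4
10 = 2 * 4 + 2
4 = 2 * 2 + 0
GCD = 2


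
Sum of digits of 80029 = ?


8 + 0 + 0 + 2 + 9 = 19


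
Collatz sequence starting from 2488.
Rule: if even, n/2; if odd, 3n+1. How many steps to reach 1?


2488 → 1244 → 622 → 311 → 934 → 467 → 1402 → 701 → 2104 → 1052 → 526 → 263 → 790 → 395 → 1186 → 593 → 1780 → 890 → 445 → 1336 → 668 → 334 → 167 → 502 → 251 → 754 → 377 → 1132 → 566 → 283 → 850 → 425 → 1276 → 638 → 319 → 958 → 479 → 1438 → 719 → 2158 → 1079 → 3238 → 1619 → 4858 → 2429 → 7288 → 3644 → 1822 → 911 → 2734 → 1367 → 4102 → 2051 → 6154 → 3077 → 9232 → 4616 → 2308 → 1154 → 577 → 1732 → 866 → 433 → 1300 → 650 → 325 → 976 → 488 → 244 → 122 → 61 → 184 → 92 → 46 → 23 → 70 → 35 → 106 → 53 → 160 → 80 → 40 → 20 → 10 → 5 → 16 → 8 → 4 → 2 → 1
Total steps = 89

89 steps


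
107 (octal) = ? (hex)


107 (base 8) = 71 (decimal)
71 (decimal) = 47 (base 16)


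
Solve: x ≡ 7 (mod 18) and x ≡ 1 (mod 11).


M = 18*11 = 198
M1 = M/18 = 11, M2 = M/11 = 18
M1^(-1) mod 18 = 5, M2^(-1) mod 11 = 8
x = 7*11*5 + 1*18*8 = 529
529 mod 198 = 133
Check: 133 mod 18 = 7 ✓, 133 mod 11 = 1 ✓

x ≡ 133 (mod 198)


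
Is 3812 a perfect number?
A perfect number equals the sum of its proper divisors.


Proper divisors of 3812: 1, 2, 4, 953, 1906
Sum = 1 + 2 + 4 + 953 + 1906 = 2866

No, 3812 is not perfect (2866 ≠ 3812)


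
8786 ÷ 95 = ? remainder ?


8786 = 95 * 92 + 46
Check: 8740 + 46 = 8786

q = 92, r = 46


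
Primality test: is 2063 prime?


Check divisors up to sqrt(2063) = 45.4203
No divisors found.
2063 is prime.

Yes, 2063 is prime


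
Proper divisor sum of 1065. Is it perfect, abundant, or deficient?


Proper divisors: 1, 3, 5, 15, 71, 213, 355
Sum = 1 + 3 + 5 + 15 + 71 + 213 + 355 = 663
663 < 1065 → deficient

s(1065) = 663 (deficient)


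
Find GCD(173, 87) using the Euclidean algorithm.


173 = 1 * 87 + 86
87 = 1 * 86 + 1
86 = 86 * 1 + 0
GCD = 1


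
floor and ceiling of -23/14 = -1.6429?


-23/14 = -1.6429
floor = -2
ceil = -1

floor = -2, ceil = -1


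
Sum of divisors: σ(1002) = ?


Divisors of 1002: 1, 2, 3, 6, 167, 334, 501, 1002
Sum = 1 + 2 + 3 + 6 + 167 + 334 + 501 + 1002 = 2016

σ(1002) = 2016


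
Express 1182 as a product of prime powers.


1182 / 2 = 591
591 / 3 = 197
197 / 197 = 1
1182 = 2 × 3 × 197


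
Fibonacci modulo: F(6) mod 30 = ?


F(k) mod 30 for k=1..6:
1, 1, 2, 3, 5, 8
F(6) mod 30 = 8


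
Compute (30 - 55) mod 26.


30 - 55 = -25
-25 mod 26 = 1


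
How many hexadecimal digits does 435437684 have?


435437684 in base 16 = 19F44074
Number of digits = 8

8 digits (base 16)


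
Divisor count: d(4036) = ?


4036 = 2^2 × 1009^1
d(4036) = (2+1) × (1+1) = 6

6 divisors


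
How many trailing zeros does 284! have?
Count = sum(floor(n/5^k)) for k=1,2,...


floor(284/5) = 56
floor(284/25) = 11
floor(284/125) = 2
Total = 69

69 trailing zeros


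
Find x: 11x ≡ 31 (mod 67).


GCD(11, 67) = 1, unique solution
a^(-1) mod 67 = 61
x = 61 * 31 mod 67 = 15

x ≡ 15 (mod 67)


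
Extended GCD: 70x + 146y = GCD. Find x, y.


Tabular extended Euclidean (each row: r = 70*s + 146*t):
r=70, s=1, t=0
r=146, s=0, t=1
q=0: r=70, s=1, t=0   [70*(1) + 146*(0) = 70]
q=2: r=6, s=-2, t=1   [70*(-2) + 146*(1) = 6]
q=11: r=4, s=23, t=-11   [70*(23) + 146*(-11) = 4]
q=1: r=2, s=-25, t=12   [70*(-25) + 146*(12) = 2]
q=2: r=0, s=73, t=-35   [70*(73) + 146*(-35) = 0]
GCD = 2; from the row with r=2: x=-25, y=12
Check: 70*(-25) + 146*(12) = -1750 + 1752 = 2

GCD = 2, x = -25, y = 12


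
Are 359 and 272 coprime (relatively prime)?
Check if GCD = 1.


Euclidean algorithm:
359 = 1 * 272 + 87
272 = 3 * 87 + 11
87 = 7 * 11 + 10
11 = 1 * 10 + 1
10 = 10 * 1 + 0
GCD(359, 272) = 1

Yes, coprime (GCD = 1)


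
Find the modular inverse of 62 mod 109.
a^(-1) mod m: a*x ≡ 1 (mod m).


Use the extended Euclidean algorithm on (109, 62); each row r = 109*s + 62*t:
r=109, s=1, t=0
r=62, s=0, t=1
q=1: r=47, s=1, t=-1   [109*(1) + 62*(-1) = 47]
q=1: r=15, s=-1, t=2   [109*(-1) + 62*(2) = 15]
q=3: r=2, s=4, t=-7   [109*(4) + 62*(-7) = 2]
q=7: r=1, s=-29, t=51   [109*(-29) + 62*(51) = 1]
q=2: r=0, s=62, t=-109   [109*(62) + 62*(-109) = 0]
GCD = 1 with t = 51, so 62*(51) ≡ 1 (mod 109)
Inverse = 51 mod 109 = 51
Check: 62 * 51 = 3162 ≡ 1 (mod 109)

62^(-1) ≡ 51 (mod 109)


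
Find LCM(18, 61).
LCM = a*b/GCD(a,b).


GCD(18, 61) = 1
LCM = 18*61/1 = 1098/1 = 1098

LCM = 1098


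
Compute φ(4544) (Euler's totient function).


4544 = 2^6 × 71
Prime factors: 2, 71
φ(4544) = 4544 × (1-1/2) × (1-1/71)
= 4544 × 1/2 × 70/71 = 2240

φ(4544) = 2240


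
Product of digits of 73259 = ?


7 × 3 × 2 × 5 × 9 = 1890


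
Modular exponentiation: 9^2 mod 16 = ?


9^1 mod 16 = 9
9^2 mod 16 = 1


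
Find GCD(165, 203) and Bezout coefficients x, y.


Tabular extended Euclidean (each row: r = 165*s + 203*t):
r=165, s=1, t=0
r=203, s=0, t=1
q=0: r=165, s=1, t=0   [165*(1) + 203*(0) = 165]
q=1: r=38, s=-1, t=1   [165*(-1) + 203*(1) = 38]
q=4: r=13, s=5, t=-4   [165*(5) + 203*(-4) = 13]
q=2: r=12, s=-11, t=9   [165*(-11) + 203*(9) = 12]
q=1: r=1, s=16, t=-13   [165*(16) + 203*(-13) = 1]
q=12: r=0, s=-203, t=165   [165*(-203) + 203*(165) = 0]
GCD = 1; from the row with r=1: x=16, y=-13
Check: 165*(16) + 203*(-13) = 2640 - 2639 = 1

GCD = 1, x = 16, y = -13


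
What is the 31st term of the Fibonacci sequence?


Sequence: 1, 1, 2, 3, 5, 8, 13, 21, 34, 55, 89, 144, 233, 377, 610, 987, 1597, 2584, 4181, 6765, 10946, 17711, 28657, 46368, 75025, 121393, 196418, 317811, 514229, 832040, 1346269
F(31) = 1346269


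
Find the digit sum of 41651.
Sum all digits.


4 + 1 + 6 + 5 + 1 = 17


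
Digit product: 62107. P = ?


6 × 2 × 1 × 0 × 7 = 0


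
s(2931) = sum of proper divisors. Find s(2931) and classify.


Proper divisors: 1, 3, 977
Sum = 1 + 3 + 977 = 981
981 < 2931 → deficient

s(2931) = 981 (deficient)


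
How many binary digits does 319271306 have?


319271306 in base 2 = 10011000001111011000110001010
Number of digits = 29

29 digits (base 2)


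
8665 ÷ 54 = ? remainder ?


8665 = 54 * 160 + 25
Check: 8640 + 25 = 8665

q = 160, r = 25


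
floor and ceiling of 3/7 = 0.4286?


3/7 = 0.4286
floor = 0
ceil = 1

floor = 0, ceil = 1


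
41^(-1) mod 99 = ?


Use the extended Euclidean algorithm on (99, 41); each row r = 99*s + 41*t:
r=99, s=1, t=0
r=41, s=0, t=1
q=2: r=17, s=1, t=-2   [99*(1) + 41*(-2) = 17]
q=2: r=7, s=-2, t=5   [99*(-2) + 41*(5) = 7]
q=2: r=3, s=5, t=-12   [99*(5) + 41*(-12) = 3]
q=2: r=1, s=-12, t=29   [99*(-12) + 41*(29) = 1]
q=3: r=0, s=41, t=-99   [99*(41) + 41*(-99) = 0]
GCD = 1 with t = 29, so 41*(29) ≡ 1 (mod 99)
Inverse = 29 mod 99 = 29
Check: 41 * 29 = 1189 ≡ 1 (mod 99)

41^(-1) ≡ 29 (mod 99)


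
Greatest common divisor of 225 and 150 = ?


225 = 1 * 150 + 75
150 = 2 * 75 + 0
GCD = 75


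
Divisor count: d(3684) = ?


3684 = 2^2 × 3^1 × 307^1
d(3684) = (2+1) × (1+1) × (1+1) = 12

12 divisors


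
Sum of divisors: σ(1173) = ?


Divisors of 1173: 1, 3, 17, 23, 51, 69, 391, 1173
Sum = 1 + 3 + 17 + 23 + 51 + 69 + 391 + 1173 = 1728

σ(1173) = 1728


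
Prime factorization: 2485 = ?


2485 / 5 = 497
497 / 7 = 71
71 / 71 = 1
2485 = 5 × 7 × 71


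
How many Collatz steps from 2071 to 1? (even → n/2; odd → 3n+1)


2071 → 6214 → 3107 → 9322 → 4661 → 13984 → 6992 → 3496 → 1748 → 874 → 437 → 1312 → 656 → 328 → 164 → 82 → 41 → 124 → 62 → 31 → 94 → 47 → 142 → 71 → 214 → 107 → 322 → 161 → 484 → 242 → 121 → 364 → 182 → 91 → 274 → 137 → 412 → 206 → 103 → 310 → 155 → 466 → 233 → 700 → 350 → 175 → 526 → 263 → 790 → 395 → 1186 → 593 → 1780 → 890 → 445 → 1336 → 668 → 334 → 167 → 502 → 251 → 754 → 377 → 1132 → 566 → 283 → 850 → 425 → 1276 → 638 → 319 → 958 → 479 → 1438 → 719 → 2158 → 1079 → 3238 → 1619 → 4858 → 2429 → 7288 → 3644 → 1822 → 911 → 2734 → 1367 → 4102 → 2051 → 6154 → 3077 → 9232 → 4616 → 2308 → 1154 → 577 → 1732 → 866 → 433 → 1300 → 650 → 325 → 976 → 488 → 244 → 122 → 61 → 184 → 92 → 46 → 23 → 70 → 35 → 106 → 53 → 160 → 80 → 40 → 20 → 10 → 5 → 16 → 8 → 4 → 2 → 1
Total steps = 125

125 steps


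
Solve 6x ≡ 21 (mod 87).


GCD(6, 87) = 3 divides 21
Divide: 2x ≡ 7 (mod 29)
x ≡ 18 (mod 29)


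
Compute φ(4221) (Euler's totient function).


4221 = 3^2 × 7 × 67
Prime factors: 3, 7, 67
φ(4221) = 4221 × (1-1/3) × (1-1/7) × (1-1/67)
= 4221 × 2/3 × 6/7 × 66/67 = 2376

φ(4221) = 2376


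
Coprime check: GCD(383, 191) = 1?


Euclidean algorithm:
383 = 2 * 191 + 1
191 = 191 * 1 + 0
GCD(383, 191) = 1

Yes, coprime (GCD = 1)


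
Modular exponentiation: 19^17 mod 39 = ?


19^1 mod 39 = 19
19^2 mod 39 = 10
19^3 mod 39 = 34
19^4 mod 39 = 22
19^5 mod 39 = 28
19^6 mod 39 = 25
19^7 mod 39 = 7
19^8 mod 39 = 16
19^9 mod 39 = 31
19^10 mod 39 = 4
19^11 mod 39 = 37
19^12 mod 39 = 1
19^13 mod 39 = 19
19^14 mod 39 = 10
19^15 mod 39 = 34
19^16 mod 39 = 22
19^17 mod 39 = 28


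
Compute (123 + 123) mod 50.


123 + 123 = 246
246 mod 50 = 46


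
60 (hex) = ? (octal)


60 (base 16) = 96 (decimal)
96 (decimal) = 140 (base 8)


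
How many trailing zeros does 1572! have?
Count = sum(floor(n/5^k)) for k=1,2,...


floor(1572/5) = 314
floor(1572/25) = 62
floor(1572/125) = 12
floor(1572/625) = 2
Total = 390

390 trailing zeros


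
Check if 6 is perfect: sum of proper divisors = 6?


Proper divisors of 6: 1, 2, 3
Sum = 1 + 2 + 3 = 6

Yes, 6 is perfect (6 = 6)


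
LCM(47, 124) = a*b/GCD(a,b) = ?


GCD(47, 124) = 1
LCM = 47*124/1 = 5828/1 = 5828

LCM = 5828


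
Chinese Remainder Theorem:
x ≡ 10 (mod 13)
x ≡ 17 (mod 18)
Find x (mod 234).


M = 13*18 = 234
M1 = M/13 = 18, M2 = M/18 = 13
M1^(-1) mod 13 = 8, M2^(-1) mod 18 = 7
x = 10*18*8 + 17*13*7 = 2987
2987 mod 234 = 179
Check: 179 mod 13 = 10 ✓, 179 mod 18 = 17 ✓

x ≡ 179 (mod 234)


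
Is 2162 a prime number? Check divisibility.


2162 / 2 = 1081 (exact division)
2162 is NOT prime.

No, 2162 is not prime


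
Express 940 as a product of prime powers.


940 / 2 = 470
470 / 2 = 235
235 / 5 = 47
47 / 47 = 1
940 = 2^2 × 5 × 47


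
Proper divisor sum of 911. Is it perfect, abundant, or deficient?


Proper divisors: 1
Sum = 1 = 1
1 < 911 → deficient

s(911) = 1 (deficient)


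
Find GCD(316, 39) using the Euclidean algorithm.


316 = 8 * 39 + 4
39 = 9 * 4 + 3
4 = 1 * 3 + 1
3 = 3 * 1 + 0
GCD = 1


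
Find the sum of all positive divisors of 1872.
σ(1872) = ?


Divisors of 1872: 1, 2, 3, 4, 6, 8, 9, 12, 13, 16, 18, 24, 26, 36, 39, 48, 52, 72, 78, 104, 117, 144, 156, 208, 234, 312, 468, 624, 936, 1872
Sum = 1 + 2 + 3 + 4 + 6 + 8 + 9 + 12 + 13 + 16 + 18 + 24 + 26 + 36 + 39 + 48 + 52 + 72 + 78 + 104 + 117 + 144 + 156 + 208 + 234 + 312 + 468 + 624 + 936 + 1872 = 5642

σ(1872) = 5642


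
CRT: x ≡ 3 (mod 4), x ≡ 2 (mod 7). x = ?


M = 4*7 = 28
M1 = M/4 = 7, M2 = M/7 = 4
M1^(-1) mod 4 = 3, M2^(-1) mod 7 = 2
x = 3*7*3 + 2*4*2 = 79
79 mod 28 = 23
Check: 23 mod 4 = 3 ✓, 23 mod 7 = 2 ✓

x ≡ 23 (mod 28)


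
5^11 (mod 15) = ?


5^1 mod 15 = 5
5^2 mod 15 = 10
5^3 mod 15 = 5
5^4 mod 15 = 10
5^5 mod 15 = 5
5^6 mod 15 = 10
5^7 mod 15 = 5
5^8 mod 15 = 10
5^9 mod 15 = 5
5^10 mod 15 = 10
5^11 mod 15 = 5


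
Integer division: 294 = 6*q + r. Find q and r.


294 = 6 * 49 + 0
Check: 294 + 0 = 294

q = 49, r = 0


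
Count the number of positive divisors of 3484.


3484 = 2^2 × 13^1 × 67^1
d(3484) = (2+1) × (1+1) × (1+1) = 12

12 divisors


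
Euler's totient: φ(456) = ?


456 = 2^3 × 3 × 19
Prime factors: 2, 3, 19
φ(456) = 456 × (1-1/2) × (1-1/3) × (1-1/19)
= 456 × 1/2 × 2/3 × 18/19 = 144

φ(456) = 144


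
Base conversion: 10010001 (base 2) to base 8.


10010001 (base 2) = 145 (decimal)
145 (decimal) = 221 (base 8)


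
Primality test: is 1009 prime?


Check divisors up to sqrt(1009) = 31.7648
No divisors found.
1009 is prime.

Yes, 1009 is prime


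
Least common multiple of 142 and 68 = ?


GCD(142, 68) = 2
LCM = 142*68/2 = 9656/2 = 4828

LCM = 4828


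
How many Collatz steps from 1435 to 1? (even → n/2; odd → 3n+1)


1435 → 4306 → 2153 → 6460 → 3230 → 1615 → 4846 → 2423 → 7270 → 3635 → 10906 → 5453 → 16360 → 8180 → 4090 → 2045 → 6136 → 3068 → 1534 → 767 → 2302 → 1151 → 3454 → 1727 → 5182 → 2591 → 7774 → 3887 → 11662 → 5831 → 17494 → 8747 → 26242 → 13121 → 39364 → 19682 → 9841 → 29524 → 14762 → 7381 → 22144 → 11072 → 5536 → 2768 → 1384 → 692 → 346 → 173 → 520 → 260 → 130 → 65 → 196 → 98 → 49 → 148 → 74 → 37 → 112 → 56 → 28 → 14 → 7 → 22 → 11 → 34 → 17 → 52 → 26 → 13 → 40 → 20 → 10 → 5 → 16 → 8 → 4 → 2 → 1
Total steps = 78

78 steps


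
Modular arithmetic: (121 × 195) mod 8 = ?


121 × 195 = 23595
23595 mod 8 = 3


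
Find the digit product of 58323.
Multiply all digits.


5 × 8 × 3 × 2 × 3 = 720


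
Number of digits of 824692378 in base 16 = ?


824692378 in base 16 = 3127CE9A
Number of digits = 8

8 digits (base 16)


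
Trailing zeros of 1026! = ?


floor(1026/5) = 205
floor(1026/25) = 41
floor(1026/125) = 8
floor(1026/625) = 1
Total = 255

255 trailing zeros


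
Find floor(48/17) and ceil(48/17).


48/17 = 2.8235
floor = 2
ceil = 3

floor = 2, ceil = 3


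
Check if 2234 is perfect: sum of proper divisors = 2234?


Proper divisors of 2234: 1, 2, 1117
Sum = 1 + 2 + 1117 = 1120

No, 2234 is not perfect (1120 ≠ 2234)


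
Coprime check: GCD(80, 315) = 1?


Euclidean algorithm:
315 = 3 * 80 + 75
80 = 1 * 75 + 5
75 = 15 * 5 + 0
GCD(80, 315) = 5

No, not coprime (GCD = 5)


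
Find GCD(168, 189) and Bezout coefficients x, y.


Tabular extended Euclidean (each row: r = 168*s + 189*t):
r=168, s=1, t=0
r=189, s=0, t=1
q=0: r=168, s=1, t=0   [168*(1) + 189*(0) = 168]
q=1: r=21, s=-1, t=1   [168*(-1) + 189*(1) = 21]
q=8: r=0, s=9, t=-8   [168*(9) + 189*(-8) = 0]
GCD = 21; from the row with r=21: x=-1, y=1
Check: 168*(-1) + 189*(1) = -168 + 189 = 21

GCD = 21, x = -1, y = 1


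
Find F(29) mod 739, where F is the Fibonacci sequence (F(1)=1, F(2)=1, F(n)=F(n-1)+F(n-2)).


F(k) mod 739 for k=1..29:
1, 1, 2, 3, 5, 8, 13, 21, 34, 55, 89, 144, 233, 377, 610, 248, 119, 367, 486, 114, 600, 714, 575, 550, 386, 197, 583, 41, 624
F(29) mod 739 = 624


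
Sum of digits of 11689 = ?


1 + 1 + 6 + 8 + 9 = 25


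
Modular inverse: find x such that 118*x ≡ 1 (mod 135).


Use the extended Euclidean algorithm on (135, 118); each row r = 135*s + 118*t:
r=135, s=1, t=0
r=118, s=0, t=1
q=1: r=17, s=1, t=-1   [135*(1) + 118*(-1) = 17]
q=6: r=16, s=-6, t=7   [135*(-6) + 118*(7) = 16]
q=1: r=1, s=7, t=-8   [135*(7) + 118*(-8) = 1]
q=16: r=0, s=-118, t=135   [135*(-118) + 118*(135) = 0]
GCD = 1 with t = -8, so 118*(-8) ≡ 1 (mod 135)
Inverse = -8 mod 135 = 127
Check: 118 * 127 = 14986 ≡ 1 (mod 135)

118^(-1) ≡ 127 (mod 135)


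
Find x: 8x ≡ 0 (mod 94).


GCD(8, 94) = 2 divides 0
Divide: 4x ≡ 0 (mod 47)
x ≡ 0 (mod 47)


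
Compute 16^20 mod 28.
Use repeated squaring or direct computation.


16^1 mod 28 = 16
16^2 mod 28 = 4
16^3 mod 28 = 8
16^4 mod 28 = 16
16^5 mod 28 = 4
16^6 mod 28 = 8
16^7 mod 28 = 16
16^8 mod 28 = 4
16^9 mod 28 = 8
16^10 mod 28 = 16
16^11 mod 28 = 4
16^12 mod 28 = 8
16^13 mod 28 = 16
16^14 mod 28 = 4
16^15 mod 28 = 8
16^16 mod 28 = 16
16^17 mod 28 = 4
16^18 mod 28 = 8
16^19 mod 28 = 16
16^20 mod 28 = 4


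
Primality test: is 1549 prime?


Check divisors up to sqrt(1549) = 39.3573
No divisors found.
1549 is prime.

Yes, 1549 is prime


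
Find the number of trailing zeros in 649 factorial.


floor(649/5) = 129
floor(649/25) = 25
floor(649/125) = 5
floor(649/625) = 1
Total = 160

160 trailing zeros


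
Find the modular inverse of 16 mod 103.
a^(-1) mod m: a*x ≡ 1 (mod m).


Use the extended Euclidean algorithm on (103, 16); each row r = 103*s + 16*t:
r=103, s=1, t=0
r=16, s=0, t=1
q=6: r=7, s=1, t=-6   [103*(1) + 16*(-6) = 7]
q=2: r=2, s=-2, t=13   [103*(-2) + 16*(13) = 2]
q=3: r=1, s=7, t=-45   [103*(7) + 16*(-45) = 1]
q=2: r=0, s=-16, t=103   [103*(-16) + 16*(103) = 0]
GCD = 1 with t = -45, so 16*(-45) ≡ 1 (mod 103)
Inverse = -45 mod 103 = 58
Check: 16 * 58 = 928 ≡ 1 (mod 103)

16^(-1) ≡ 58 (mod 103)


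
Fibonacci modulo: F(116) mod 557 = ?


F(k) mod 557 for k=1..116:
1, 1, 2, 3, 5, 8, 13, 21, 34, 55, 89, 144, 233, 377, 53, 430, 483, 356, 282, 81, 363, 444, 250, 137, 387, 524, 354, 321, 118, 439, 0, 439, 439, 321, 203, 524, 170, 137, 307, 444, 194, 81, 275, 356, 74, 430, 504, 377, 324, 144, 468, 55, 523, 21, 544, 8, 552, 3, 555, 1, 556, 0, 556, 556, 555, 554, 552, 549, 544, 536, 523, 502, 468, 413, 324, 180, 504, 127, 74, 201, 275, 476, 194, 113, 307, 420, 170, 33, 203, 236, 439, 118, 0, 118, 118, 236, 354, 33, 387, 420, 250, 113, 363, 476, 282, 201, 483, 127, 53, 180, 233, 413, 89, 502, 34, 536
F(116) mod 557 = 536


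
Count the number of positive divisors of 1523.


1523 = 1523^1
d(1523) = (1+1) = 2

2 divisors


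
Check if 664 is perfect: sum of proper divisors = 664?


Proper divisors of 664: 1, 2, 4, 8, 83, 166, 332
Sum = 1 + 2 + 4 + 8 + 83 + 166 + 332 = 596

No, 664 is not perfect (596 ≠ 664)


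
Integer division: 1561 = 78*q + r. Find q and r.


1561 = 78 * 20 + 1
Check: 1560 + 1 = 1561

q = 20, r = 1


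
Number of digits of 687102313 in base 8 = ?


687102313 in base 8 = 5075054551
Number of digits = 10

10 digits (base 8)


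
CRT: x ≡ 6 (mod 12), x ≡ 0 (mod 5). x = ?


M = 12*5 = 60
M1 = M/12 = 5, M2 = M/5 = 12
M1^(-1) mod 12 = 5, M2^(-1) mod 5 = 3
x = 6*5*5 + 0*12*3 = 150
150 mod 60 = 30
Check: 30 mod 12 = 6 ✓, 30 mod 5 = 0 ✓

x ≡ 30 (mod 60)


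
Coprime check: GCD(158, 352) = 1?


Euclidean algorithm:
352 = 2 * 158 + 36
158 = 4 * 36 + 14
36 = 2 * 14 + 8
14 = 1 * 8 + 6
8 = 1 * 6 + 2
6 = 3 * 2 + 0
GCD(158, 352) = 2

No, not coprime (GCD = 2)


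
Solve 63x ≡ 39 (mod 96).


GCD(63, 96) = 3 divides 39
Divide: 21x ≡ 13 (mod 32)
x ≡ 25 (mod 32)


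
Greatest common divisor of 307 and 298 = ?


307 = 1 * 298 + 9
298 = 33 * 9 + 1
9 = 9 * 1 + 0
GCD = 1


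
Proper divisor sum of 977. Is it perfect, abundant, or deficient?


Proper divisors: 1
Sum = 1 = 1
1 < 977 → deficient

s(977) = 1 (deficient)


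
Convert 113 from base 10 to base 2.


113 (base 10) = 113 (decimal)
113 (decimal) = 1110001 (base 2)


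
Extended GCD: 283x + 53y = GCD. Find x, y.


Tabular extended Euclidean (each row: r = 283*s + 53*t):
r=283, s=1, t=0
r=53, s=0, t=1
q=5: r=18, s=1, t=-5   [283*(1) + 53*(-5) = 18]
q=2: r=17, s=-2, t=11   [283*(-2) + 53*(11) = 17]
q=1: r=1, s=3, t=-16   [283*(3) + 53*(-16) = 1]
q=17: r=0, s=-53, t=283   [283*(-53) + 53*(283) = 0]
GCD = 1; from the row with r=1: x=3, y=-16
Check: 283*(3) + 53*(-16) = 849 - 848 = 1

GCD = 1, x = 3, y = -16


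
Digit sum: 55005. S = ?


5 + 5 + 0 + 0 + 5 = 15


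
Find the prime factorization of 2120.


2120 / 2 = 1060
1060 / 2 = 530
530 / 2 = 265
265 / 5 = 53
53 / 53 = 1
2120 = 2^3 × 5 × 53


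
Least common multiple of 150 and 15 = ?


GCD(150, 15) = 15
LCM = 150*15/15 = 2250/15 = 150

LCM = 150


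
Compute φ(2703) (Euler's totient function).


2703 = 3 × 17 × 53
Prime factors: 3, 17, 53
φ(2703) = 2703 × (1-1/3) × (1-1/17) × (1-1/53)
= 2703 × 2/3 × 16/17 × 52/53 = 1664

φ(2703) = 1664


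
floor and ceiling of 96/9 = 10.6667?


96/9 = 10.6667
floor = 10
ceil = 11

floor = 10, ceil = 11


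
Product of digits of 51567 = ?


5 × 1 × 5 × 6 × 7 = 1050


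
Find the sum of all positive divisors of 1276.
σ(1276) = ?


Divisors of 1276: 1, 2, 4, 11, 22, 29, 44, 58, 116, 319, 638, 1276
Sum = 1 + 2 + 4 + 11 + 22 + 29 + 44 + 58 + 116 + 319 + 638 + 1276 = 2520

σ(1276) = 2520


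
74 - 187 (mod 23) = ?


74 - 187 = -113
-113 mod 23 = 2


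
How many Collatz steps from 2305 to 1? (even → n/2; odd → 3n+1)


2305 → 6916 → 3458 → 1729 → 5188 → 2594 → 1297 → 3892 → 1946 → 973 → 2920 → 1460 → 730 → 365 → 1096 → 548 → 274 → 137 → 412 → 206 → 103 → 310 → 155 → 466 → 233 → 700 → 350 → 175 → 526 → 263 → 790 → 395 → 1186 → 593 → 1780 → 890 → 445 → 1336 → 668 → 334 → 167 → 502 → 251 → 754 → 377 → 1132 → 566 → 283 → 850 → 425 → 1276 → 638 → 319 → 958 → 479 → 1438 → 719 → 2158 → 1079 → 3238 → 1619 → 4858 → 2429 → 7288 → 3644 → 1822 → 911 → 2734 → 1367 → 4102 → 2051 → 6154 → 3077 → 9232 → 4616 → 2308 → 1154 → 577 → 1732 → 866 → 433 → 1300 → 650 → 325 → 976 → 488 → 244 → 122 → 61 → 184 → 92 → 46 → 23 → 70 → 35 → 106 → 53 → 160 → 80 → 40 → 20 → 10 → 5 → 16 → 8 → 4 → 2 → 1
Total steps = 107

107 steps


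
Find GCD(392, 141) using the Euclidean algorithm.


392 = 2 * 141 + 110
141 = 1 * 110 + 31
110 = 3 * 31 + 17
31 = 1 * 17 + 14
17 = 1 * 14 + 3
14 = 4 * 3 + 2
3 = 1 * 2 + 1
2 = 2 * 1 + 0
GCD = 1


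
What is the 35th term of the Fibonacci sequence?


Sequence: 1, 1, 2, 3, 5, 8, 13, 21, 34, 55, 89, 144, 233, 377, 610, 987, 1597, 2584, 4181, 6765, 10946, 17711, 28657, 46368, 75025, 121393, 196418, 317811, 514229, 832040, 1346269, 2178309, 3524578, 5702887, 9227465
F(35) = 9227465


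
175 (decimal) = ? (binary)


175 (base 10) = 175 (decimal)
175 (decimal) = 10101111 (base 2)


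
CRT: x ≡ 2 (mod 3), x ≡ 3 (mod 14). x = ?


M = 3*14 = 42
M1 = M/3 = 14, M2 = M/14 = 3
M1^(-1) mod 3 = 2, M2^(-1) mod 14 = 5
x = 2*14*2 + 3*3*5 = 101
101 mod 42 = 17
Check: 17 mod 3 = 2 ✓, 17 mod 14 = 3 ✓

x ≡ 17 (mod 42)


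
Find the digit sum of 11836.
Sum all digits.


1 + 1 + 8 + 3 + 6 = 19


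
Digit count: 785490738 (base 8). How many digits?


785490738 in base 8 = 5664321462
Number of digits = 10

10 digits (base 8)


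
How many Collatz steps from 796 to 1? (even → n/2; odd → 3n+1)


796 → 398 → 199 → 598 → 299 → 898 → 449 → 1348 → 674 → 337 → 1012 → 506 → 253 → 760 → 380 → 190 → 95 → 286 → 143 → 430 → 215 → 646 → 323 → 970 → 485 → 1456 → 728 → 364 → 182 → 91 → 274 → 137 → 412 → 206 → 103 → 310 → 155 → 466 → 233 → 700 → 350 → 175 → 526 → 263 → 790 → 395 → 1186 → 593 → 1780 → 890 → 445 → 1336 → 668 → 334 → 167 → 502 → 251 → 754 → 377 → 1132 → 566 → 283 → 850 → 425 → 1276 → 638 → 319 → 958 → 479 → 1438 → 719 → 2158 → 1079 → 3238 → 1619 → 4858 → 2429 → 7288 → 3644 → 1822 → 911 → 2734 → 1367 → 4102 → 2051 → 6154 → 3077 → 9232 → 4616 → 2308 → 1154 → 577 → 1732 → 866 → 433 → 1300 → 650 → 325 → 976 → 488 → 244 → 122 → 61 → 184 → 92 → 46 → 23 → 70 → 35 → 106 → 53 → 160 → 80 → 40 → 20 → 10 → 5 → 16 → 8 → 4 → 2 → 1
Total steps = 121

121 steps


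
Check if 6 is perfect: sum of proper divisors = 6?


Proper divisors of 6: 1, 2, 3
Sum = 1 + 2 + 3 = 6

Yes, 6 is perfect (6 = 6)


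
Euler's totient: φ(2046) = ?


2046 = 2 × 3 × 11 × 31
Prime factors: 2, 3, 11, 31
φ(2046) = 2046 × (1-1/2) × (1-1/3) × (1-1/11) × (1-1/31)
= 2046 × 1/2 × 2/3 × 10/11 × 30/31 = 600

φ(2046) = 600


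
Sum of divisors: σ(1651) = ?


Divisors of 1651: 1, 13, 127, 1651
Sum = 1 + 13 + 127 + 1651 = 1792

σ(1651) = 1792


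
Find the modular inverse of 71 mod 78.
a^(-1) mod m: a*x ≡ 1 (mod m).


Use the extended Euclidean algorithm on (78, 71); each row r = 78*s + 71*t:
r=78, s=1, t=0
r=71, s=0, t=1
q=1: r=7, s=1, t=-1   [78*(1) + 71*(-1) = 7]
q=10: r=1, s=-10, t=11   [78*(-10) + 71*(11) = 1]
q=7: r=0, s=71, t=-78   [78*(71) + 71*(-78) = 0]
GCD = 1 with t = 11, so 71*(11) ≡ 1 (mod 78)
Inverse = 11 mod 78 = 11
Check: 71 * 11 = 781 ≡ 1 (mod 78)

71^(-1) ≡ 11 (mod 78)


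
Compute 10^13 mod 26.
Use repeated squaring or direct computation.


10^1 mod 26 = 10
10^2 mod 26 = 22
10^3 mod 26 = 12
10^4 mod 26 = 16
10^5 mod 26 = 4
10^6 mod 26 = 14
10^7 mod 26 = 10
10^8 mod 26 = 22
10^9 mod 26 = 12
10^10 mod 26 = 16
10^11 mod 26 = 4
10^12 mod 26 = 14
10^13 mod 26 = 10


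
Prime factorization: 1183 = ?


1183 / 7 = 169
169 / 13 = 13
13 / 13 = 1
1183 = 7 × 13^2


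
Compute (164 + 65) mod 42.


164 + 65 = 229
229 mod 42 = 19


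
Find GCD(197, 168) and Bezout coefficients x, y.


Tabular extended Euclidean (each row: r = 197*s + 168*t):
r=197, s=1, t=0
r=168, s=0, t=1
q=1: r=29, s=1, t=-1   [197*(1) + 168*(-1) = 29]
q=5: r=23, s=-5, t=6   [197*(-5) + 168*(6) = 23]
q=1: r=6, s=6, t=-7   [197*(6) + 168*(-7) = 6]
q=3: r=5, s=-23, t=27   [197*(-23) + 168*(27) = 5]
q=1: r=1, s=29, t=-34   [197*(29) + 168*(-34) = 1]
q=5: r=0, s=-168, t=197   [197*(-168) + 168*(197) = 0]
GCD = 1; from the row with r=1: x=29, y=-34
Check: 197*(29) + 168*(-34) = 5713 - 5712 = 1

GCD = 1, x = 29, y = -34


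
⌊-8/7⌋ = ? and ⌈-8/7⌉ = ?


-8/7 = -1.1429
floor = -2
ceil = -1

floor = -2, ceil = -1


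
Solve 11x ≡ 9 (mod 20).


GCD(11, 20) = 1, unique solution
a^(-1) mod 20 = 11
x = 11 * 9 mod 20 = 19

x ≡ 19 (mod 20)


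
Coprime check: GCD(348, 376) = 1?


Euclidean algorithm:
376 = 1 * 348 + 28
348 = 12 * 28 + 12
28 = 2 * 12 + 4
12 = 3 * 4 + 0
GCD(348, 376) = 4

No, not coprime (GCD = 4)


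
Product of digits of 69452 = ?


6 × 9 × 4 × 5 × 2 = 2160


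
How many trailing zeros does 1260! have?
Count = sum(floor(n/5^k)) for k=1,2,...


floor(1260/5) = 252
floor(1260/25) = 50
floor(1260/125) = 10
floor(1260/625) = 2
Total = 314

314 trailing zeros


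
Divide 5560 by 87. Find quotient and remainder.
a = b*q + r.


5560 = 87 * 63 + 79
Check: 5481 + 79 = 5560

q = 63, r = 79


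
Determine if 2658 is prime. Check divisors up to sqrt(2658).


2658 / 2 = 1329 (exact division)
2658 is NOT prime.

No, 2658 is not prime


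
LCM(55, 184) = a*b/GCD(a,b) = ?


GCD(55, 184) = 1
LCM = 55*184/1 = 10120/1 = 10120

LCM = 10120


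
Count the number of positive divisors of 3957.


3957 = 3^1 × 1319^1
d(3957) = (1+1) × (1+1) = 4

4 divisors


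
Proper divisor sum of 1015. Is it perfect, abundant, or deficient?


Proper divisors: 1, 5, 7, 29, 35, 145, 203
Sum = 1 + 5 + 7 + 29 + 35 + 145 + 203 = 425
425 < 1015 → deficient

s(1015) = 425 (deficient)


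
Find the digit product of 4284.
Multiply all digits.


4 × 2 × 8 × 4 = 256


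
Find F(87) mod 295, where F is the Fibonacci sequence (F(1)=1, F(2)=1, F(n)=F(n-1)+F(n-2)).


F(k) mod 295 for k=1..87:
1, 1, 2, 3, 5, 8, 13, 21, 34, 55, 89, 144, 233, 82, 20, 102, 122, 224, 51, 275, 31, 11, 42, 53, 95, 148, 243, 96, 44, 140, 184, 29, 213, 242, 160, 107, 267, 79, 51, 130, 181, 16, 197, 213, 115, 33, 148, 181, 34, 215, 249, 169, 123, 292, 120, 117, 237, 59, 1, 60, 61, 121, 182, 8, 190, 198, 93, 291, 89, 85, 174, 259, 138, 102, 240, 47, 287, 39, 31, 70, 101, 171, 272, 148, 125, 273, 103
F(87) mod 295 = 103


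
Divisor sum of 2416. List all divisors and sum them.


Divisors of 2416: 1, 2, 4, 8, 16, 151, 302, 604, 1208, 2416
Sum = 1 + 2 + 4 + 8 + 16 + 151 + 302 + 604 + 1208 + 2416 = 4712

σ(2416) = 4712


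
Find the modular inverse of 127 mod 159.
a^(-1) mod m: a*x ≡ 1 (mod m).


Use the extended Euclidean algorithm on (159, 127); each row r = 159*s + 127*t:
r=159, s=1, t=0
r=127, s=0, t=1
q=1: r=32, s=1, t=-1   [159*(1) + 127*(-1) = 32]
q=3: r=31, s=-3, t=4   [159*(-3) + 127*(4) = 31]
q=1: r=1, s=4, t=-5   [159*(4) + 127*(-5) = 1]
q=31: r=0, s=-127, t=159   [159*(-127) + 127*(159) = 0]
GCD = 1 with t = -5, so 127*(-5) ≡ 1 (mod 159)
Inverse = -5 mod 159 = 154
Check: 127 * 154 = 19558 ≡ 1 (mod 159)

127^(-1) ≡ 154 (mod 159)


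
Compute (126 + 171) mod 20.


126 + 171 = 297
297 mod 20 = 17


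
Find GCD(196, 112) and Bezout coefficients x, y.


Tabular extended Euclidean (each row: r = 196*s + 112*t):
r=196, s=1, t=0
r=112, s=0, t=1
q=1: r=84, s=1, t=-1   [196*(1) + 112*(-1) = 84]
q=1: r=28, s=-1, t=2   [196*(-1) + 112*(2) = 28]
q=3: r=0, s=4, t=-7   [196*(4) + 112*(-7) = 0]
GCD = 28; from the row with r=28: x=-1, y=2
Check: 196*(-1) + 112*(2) = -196 + 224 = 28

GCD = 28, x = -1, y = 2


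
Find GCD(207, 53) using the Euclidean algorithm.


207 = 3 * 53 + 48
53 = 1 * 48 + 5
48 = 9 * 5 + 3
5 = 1 * 3 + 2
3 = 1 * 2 + 1
2 = 2 * 1 + 0
GCD = 1


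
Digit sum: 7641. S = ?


7 + 6 + 4 + 1 = 18


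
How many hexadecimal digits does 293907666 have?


293907666 in base 16 = 1184ACD2
Number of digits = 8

8 digits (base 16)


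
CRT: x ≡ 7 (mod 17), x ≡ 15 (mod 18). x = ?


M = 17*18 = 306
M1 = M/17 = 18, M2 = M/18 = 17
M1^(-1) mod 17 = 1, M2^(-1) mod 18 = 17
x = 7*18*1 + 15*17*17 = 4461
4461 mod 306 = 177
Check: 177 mod 17 = 7 ✓, 177 mod 18 = 15 ✓

x ≡ 177 (mod 306)


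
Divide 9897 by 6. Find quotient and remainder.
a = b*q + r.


9897 = 6 * 1649 + 3
Check: 9894 + 3 = 9897

q = 1649, r = 3


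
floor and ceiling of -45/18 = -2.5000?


-45/18 = -2.5000
floor = -3
ceil = -2

floor = -3, ceil = -2


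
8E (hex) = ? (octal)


8E (base 16) = 142 (decimal)
142 (decimal) = 216 (base 8)


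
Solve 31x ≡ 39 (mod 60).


GCD(31, 60) = 1, unique solution
a^(-1) mod 60 = 31
x = 31 * 39 mod 60 = 9

x ≡ 9 (mod 60)


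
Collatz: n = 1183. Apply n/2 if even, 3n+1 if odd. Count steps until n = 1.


1183 → 3550 → 1775 → 5326 → 2663 → 7990 → 3995 → 11986 → 5993 → 17980 → 8990 → 4495 → 13486 → 6743 → 20230 → 10115 → 30346 → 15173 → 45520 → 22760 → 11380 → 5690 → 2845 → 8536 → 4268 → 2134 → 1067 → 3202 → 1601 → 4804 → 2402 → 1201 → 3604 → 1802 → 901 → 2704 → 1352 → 676 → 338 → 169 → 508 → 254 → 127 → 382 → 191 → 574 → 287 → 862 → 431 → 1294 → 647 → 1942 → 971 → 2914 → 1457 → 4372 → 2186 → 1093 → 3280 → 1640 → 820 → 410 → 205 → 616 → 308 → 154 → 77 → 232 → 116 → 58 → 29 → 88 → 44 → 22 → 11 → 34 → 17 → 52 → 26 → 13 → 40 → 20 → 10 → 5 → 16 → 8 → 4 → 2 → 1
Total steps = 88

88 steps


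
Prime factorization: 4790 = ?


4790 / 2 = 2395
2395 / 5 = 479
479 / 479 = 1
4790 = 2 × 5 × 479


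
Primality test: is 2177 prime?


2177 / 7 = 311 (exact division)
2177 is NOT prime.

No, 2177 is not prime


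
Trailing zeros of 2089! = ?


floor(2089/5) = 417
floor(2089/25) = 83
floor(2089/125) = 16
floor(2089/625) = 3
Total = 519

519 trailing zeros


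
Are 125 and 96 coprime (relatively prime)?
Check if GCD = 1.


Euclidean algorithm:
125 = 1 * 96 + 29
96 = 3 * 29 + 9
29 = 3 * 9 + 2
9 = 4 * 2 + 1
2 = 2 * 1 + 0
GCD(125, 96) = 1

Yes, coprime (GCD = 1)


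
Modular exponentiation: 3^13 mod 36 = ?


3^1 mod 36 = 3
3^2 mod 36 = 9
3^3 mod 36 = 27
3^4 mod 36 = 9
3^5 mod 36 = 27
3^6 mod 36 = 9
3^7 mod 36 = 27
3^8 mod 36 = 9
3^9 mod 36 = 27
3^10 mod 36 = 9
3^11 mod 36 = 27
3^12 mod 36 = 9
3^13 mod 36 = 27


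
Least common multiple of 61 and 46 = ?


GCD(61, 46) = 1
LCM = 61*46/1 = 2806/1 = 2806

LCM = 2806


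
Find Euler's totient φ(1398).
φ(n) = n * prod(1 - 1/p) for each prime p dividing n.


1398 = 2 × 3 × 233
Prime factors: 2, 3, 233
φ(1398) = 1398 × (1-1/2) × (1-1/3) × (1-1/233)
= 1398 × 1/2 × 2/3 × 232/233 = 464

φ(1398) = 464


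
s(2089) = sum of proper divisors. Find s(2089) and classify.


Proper divisors: 1
Sum = 1 = 1
1 < 2089 → deficient

s(2089) = 1 (deficient)


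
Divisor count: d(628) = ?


628 = 2^2 × 157^1
d(628) = (2+1) × (1+1) = 6

6 divisors


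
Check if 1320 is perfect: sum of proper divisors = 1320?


Proper divisors of 1320: 1, 2, 3, 4, 5, 6, 8, 10, 11, 12, 15, 20, 22, 24, 30, 33, 40, 44, 55, 60, 66, 88, 110, 120, 132, 165, 220, 264, 330, 440, 660
Sum = 1 + 2 + 3 + 4 + 5 + 6 + 8 + 10 + 11 + 12 + 15 + 20 + 22 + 24 + 30 + 33 + 40 + 44 + 55 + 60 + 66 + 88 + 110 + 120 + 132 + 165 + 220 + 264 + 330 + 440 + 660 = 3000

No, 1320 is not perfect (3000 ≠ 1320)


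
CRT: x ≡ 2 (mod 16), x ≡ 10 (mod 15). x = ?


M = 16*15 = 240
M1 = M/16 = 15, M2 = M/15 = 16
M1^(-1) mod 16 = 15, M2^(-1) mod 15 = 1
x = 2*15*15 + 10*16*1 = 610
610 mod 240 = 130
Check: 130 mod 16 = 2 ✓, 130 mod 15 = 10 ✓

x ≡ 130 (mod 240)


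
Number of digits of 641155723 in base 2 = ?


641155723 in base 2 = 100110001101110100001010001011
Number of digits = 30

30 digits (base 2)


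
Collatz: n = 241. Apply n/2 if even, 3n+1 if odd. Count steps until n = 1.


241 → 724 → 362 → 181 → 544 → 272 → 136 → 68 → 34 → 17 → 52 → 26 → 13 → 40 → 20 → 10 → 5 → 16 → 8 → 4 → 2 → 1
Total steps = 21

21 steps


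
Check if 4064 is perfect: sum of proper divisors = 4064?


Proper divisors of 4064: 1, 2, 4, 8, 16, 32, 127, 254, 508, 1016, 2032
Sum = 1 + 2 + 4 + 8 + 16 + 32 + 127 + 254 + 508 + 1016 + 2032 = 4000

No, 4064 is not perfect (4000 ≠ 4064)


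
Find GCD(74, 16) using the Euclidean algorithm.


74 = 4 * 16 + 10
16 = 1 * 10 + 6
10 = 1 * 6 + 4
6 = 1 * 4 + 2
4 = 2 * 2 + 0
GCD = 2


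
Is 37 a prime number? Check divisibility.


Check divisors up to sqrt(37) = 6.0828
No divisors found.
37 is prime.

Yes, 37 is prime


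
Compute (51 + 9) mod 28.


51 + 9 = 60
60 mod 28 = 4


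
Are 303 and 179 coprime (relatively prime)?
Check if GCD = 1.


Euclidean algorithm:
303 = 1 * 179 + 124
179 = 1 * 124 + 55
124 = 2 * 55 + 14
55 = 3 * 14 + 13
14 = 1 * 13 + 1
13 = 13 * 1 + 0
GCD(303, 179) = 1

Yes, coprime (GCD = 1)


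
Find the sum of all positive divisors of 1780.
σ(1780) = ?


Divisors of 1780: 1, 2, 4, 5, 10, 20, 89, 178, 356, 445, 890, 1780
Sum = 1 + 2 + 4 + 5 + 10 + 20 + 89 + 178 + 356 + 445 + 890 + 1780 = 3780

σ(1780) = 3780


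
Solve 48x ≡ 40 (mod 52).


GCD(48, 52) = 4 divides 40
Divide: 12x ≡ 10 (mod 13)
x ≡ 3 (mod 13)


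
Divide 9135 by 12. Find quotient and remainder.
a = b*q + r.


9135 = 12 * 761 + 3
Check: 9132 + 3 = 9135

q = 761, r = 3
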